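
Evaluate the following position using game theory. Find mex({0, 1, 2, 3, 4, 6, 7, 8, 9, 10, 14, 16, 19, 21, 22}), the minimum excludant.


Set = {0, 1, 2, 3, 4, 6, 7, 8, 9, 10, 14, 16, 19, 21, 22}
0 is in the set.
1 is in the set.
2 is in the set.
3 is in the set.
4 is in the set.
5 is NOT in the set. This is the mex.
mex = 5

5


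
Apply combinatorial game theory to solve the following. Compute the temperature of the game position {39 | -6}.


The game is {39 | -6}, a switch {a | b} with numbers a > b.
Cooling {a | b} by t gives {a - t | b + t}, which stops being hot when a - t = b + t, i.e. at t = (a - b)/2. So the temperature of a switch is (a - b)/2.
Temperature = (Left option - Right option) / 2
= (39 - (-6)) / 2
= 45 / 2
= 45/2

45/2


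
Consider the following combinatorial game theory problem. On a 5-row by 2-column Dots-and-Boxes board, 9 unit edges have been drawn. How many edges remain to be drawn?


Grid: 5 x 2 boxes, i.e. 6 rows and 3 columns of dots.
Horizontal edges: (rows + 1) * cols = 6 * 2 = 12
Vertical edges: rows * (cols + 1) = 5 * 3 = 15
Total edges: 12 + 15 = 27
Edges drawn: 9
Remaining: 27 - 9 = 18

18


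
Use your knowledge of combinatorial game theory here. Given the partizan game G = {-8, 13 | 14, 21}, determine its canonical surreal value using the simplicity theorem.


Left options: {-8, 13}, max = 13
Right options: {14, 21}, min = 14
All options are numbers and max(Left) < min(Right), so by the simplicity theorem the value is the simplest (earliest-born) number strictly between 13 and 14.
No integer lies strictly between 13 and 14, so the value is the dyadic rational m/2^k in the interval with the smallest k (then m odd); search k = 1, 2, ...:
Denominator 2: 27/2 lies strictly between 13 and 14 -- found.
The simplest number in the interval is 27/2.
Game value = 27/2

27/2


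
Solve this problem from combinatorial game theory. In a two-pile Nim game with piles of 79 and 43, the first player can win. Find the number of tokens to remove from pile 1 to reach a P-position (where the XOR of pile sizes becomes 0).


Piles: 79 and 43
Current XOR: 79 XOR 43 = 100 (non-zero, so this is an N-position).
To make the XOR zero, we need to find a move that balances the piles.
For pile 1 (size 79): target = 79 XOR 100 = 43
We reduce pile 1 from 79 to 43.
Tokens removed: 79 - 43 = 36
Verification: 43 XOR 43 = 0

36


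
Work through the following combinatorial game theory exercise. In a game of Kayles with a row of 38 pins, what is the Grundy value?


Kayles: a move removes 1 or 2 adjacent pins from a contiguous row.
Removing pins from a row of k leaves two independent rows (a, b) with a + b = k - 1 (one pin) or a + b = k - 2 (two pins); an end removal gives a = 0.
By Sprague-Grundy, G(k) = mex{ G(a) XOR G(b) } over all these splits. G(0) = 0.
G(1): splits (0,0):0^0=0 -> mex({0}) = 1
G(2): splits (0,1):0^1=1 (0,0):0^0=0 -> mex({0, 1}) = 2
G(3): splits (0,2):0^2=2 (1,1):1^1=0 (0,1):0^1=1 -> mex({0, 1, 2}) = 3
G(4): splits (0,3):0^3=3 (1,2):1^2=3 (0,2):0^2=2 (1,1):1^1=0 -> mex({0, 2, 3}) = 1
G(5): splits (0,4):0^1=1 (1,3):1^3=2 (2,2):2^2=0 (0,3):0^3=3 (1,2):1^2=3 -> mex({0, 1, 2, 3}) = 4
G(6) = mex({0, 1, 2, 4}) = 3
G(7) = mex({0, 1, 3, 4, 5}) = 2
G(8) = mex({0, 2, 3, 5, 6}) = 1
G(9) = mex({0, 1, 2, 3, 6, 7}) = 4
G(10) = mex({0, 1, 3, 4, 5, 7}) = 2
G(11) = mex({0, 1, 2, 3, 4, 5}) = 6
G(12) = mex({0, 1, 2, 3, 5, 6, 7}) = 4
G(13) = mex({0, 2, 3, 4, 6, 7}) = 1
G(14) = mex({0, 1, 4, 5, 6, 7}) = 2
G(15) = mex({0, 1, 2, 3, 4, 5, 6}) = 7
G(16) = mex({0, 2, 3, 5, 6, 7}) = 1
G(17) = mex({0, 1, 2, 3, 5, 6, 7}) = 4
G(18) = mex({0, 1, 2, 4, 5, 6}) = 3
G(19) = mex({0, 1, 3, 4, 5, 7}) = 2
G(20) = mex({0, 2, 3, 4, 5, 6, 7}) = 1
G(21) = mex({0, 1, 2, 3, 5, 6, 7}) = 4
G(22) = mex({0, 1, 2, 3, 4, 5, 7}) = 6
G(23) = mex({0, 1, 2, 3, 4, 5, 6}) = 7
G(24) = mex({0, 1, 2, 3, 5, 6, 7}) = 4
G(25) = mex({0, 2, 3, 4, 6, 7}) = 1
G(26) = mex({0, 1, 3, 4, 5, 6, 7}) = 2
G(27) = mex({0, 1, 2, 3, 4, 5, 6, 7}) = 8
G(28) = mex({0, 1, 2, 3, 4, 6, 7, 8}) = 5
G(29) = mex({0, 1, 2, 3, 5, 6, 7, 8, 9}) = 4
G(30) = mex({0, 1, 2, 3, 4, 5, 6, 9, 10}) = 7
G(31) = mex({0, 1, 3, 4, 5, 7, 10, 11}) = 2
G(32) = mex({0, 2, 3, 4, 5, 6, 7, 9, 11}) = 1
G(33) = mex({0, 1, 2, 3, 4, 5, 6, 7, 9, 12}) = 8
G(34) = mex({0, 1, 2, 3, 4, 5, 7, 8, 11, 12}) = 6
G(35) = mex({0, 1, 2, 3, 4, 5, 6, 8, 9, 10, 11}) = 7
G(36) = mex({0, 1, 2, 3, 5, 6, 7, 9, 10}) = 4
G(37) = mex({0, 2, 3, 4, 6, 7, 9, 10, 11, 12}) = 1
G(38) = mex({0, 1, 3, 4, 5, 6, 7, 9, 10, 11, 12}) = 2
Therefore G(38) = 2.

2


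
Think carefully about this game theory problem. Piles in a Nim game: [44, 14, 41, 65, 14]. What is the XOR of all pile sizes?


We need the XOR (exclusive or) of all pile sizes.
After XOR-ing pile 1 (size 44): 0 XOR 44 = 44
After XOR-ing pile 2 (size 14): 44 XOR 14 = 34
After XOR-ing pile 3 (size 41): 34 XOR 41 = 11
After XOR-ing pile 4 (size 65): 11 XOR 65 = 74
After XOR-ing pile 5 (size 14): 74 XOR 14 = 68
The Nim-value of this position is 68.

68


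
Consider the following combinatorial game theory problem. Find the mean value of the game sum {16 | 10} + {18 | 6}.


G1 = {16 | 10}, G2 = {18 | 6}
Each is a switch {a | b} with numbers a > b; its mean value is (a + b)/2, and mean value is additive over game sums: m(G1 + G2) = m(G1) + m(G2).
Mean of G1 = (16 + (10))/2 = 26/2 = 13
Mean of G2 = (18 + (6))/2 = 24/2 = 12
Mean of G1 + G2 = 13 + 12 = 25

25


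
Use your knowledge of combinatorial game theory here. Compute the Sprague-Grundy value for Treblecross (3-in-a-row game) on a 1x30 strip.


Treblecross: place X on empty cells; 3-in-a-row wins.
Playing within two cells of an existing X lets the opponent win at once, so sensible play treats the cells i-2..i+2 around each X as dead. The player left with no safe cell loses, so this is a normal-play take-away game on strips of safe cells.
Placing X at cell i (0-indexed) of a strip of k safe cells leaves independent strips of sizes max(0, i-2) and max(0, k-i-3). Hence G(k) = mex{ G(max(0,i-2)) XOR G(max(0,k-i-3)) : 0 <= i < k }, with G(0) = 0.
G(1): splits (0,0):0^0=0 -> mex({0}) = 1
G(2): splits (0,0):0^0=0 -> mex({0}) = 1
G(3): splits (0,0):0^0=0 -> mex({0}) = 1
G(4): splits (0,1):0^1=1 (0,0):0^0=0 -> mex({0, 1}) = 2
G(5): splits (0,2):0^1=1 (0,1):0^1=1 (0,0):0^0=0 -> mex({0, 1}) = 2
G(6) = mex({1}) = 0
G(7) = mex({0, 1, 2}) = 3
G(8) = mex({0, 1, 2}) = 3
G(9) = mex({0, 2}) = 1
G(10) = mex({0, 2, 3}) = 1
G(11) = mex({0, 3}) = 1
G(12) = mex({1, 3}) = 0
G(13) = mex({0, 1, 2, 3}) = 4
G(14) = mex({0, 1, 2}) = 3
G(15) = mex({0, 1, 2}) = 3
G(16) = mex({0, 1, 2, 4}) = 3
G(17) = mex({0, 1, 3, 4}) = 2
G(18) = mex({0, 1, 3, 4}) = 2
G(19) = mex({0, 1, 3, 5}) = 2
G(20) = mex({0, 1, 2, 3, 5}) = 4
G(21) = mex({0, 1, 2, 3, 5}) = 4
G(22) = mex({1, 2, 6}) = 0
G(23) = mex({0, 1, 2, 3, 4, 6}) = 5
G(24) = mex({0, 1, 2, 3, 4}) = 5
G(25) = mex({0, 1, 3, 4, 7}) = 2
G(26) = mex({0, 1, 3, 4, 5, 7}) = 2
G(27) = mex({0, 1, 3, 5}) = 2
G(28) = mex({0, 1, 2, 5}) = 3
G(29) = mex({0, 1, 2, 4, 5, 6}) = 3
G(30) = mex({1, 2, 4, 6}) = 0
Therefore G(30) = 0.

0


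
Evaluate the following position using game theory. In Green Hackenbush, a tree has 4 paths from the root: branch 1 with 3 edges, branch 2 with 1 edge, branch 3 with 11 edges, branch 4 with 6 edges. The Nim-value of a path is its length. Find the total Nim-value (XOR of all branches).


The tree has 4 branches from the ground vertex.
In Green Hackenbush, the Nim-value of a simple path of length k is k.
Branch 1: length 3, Nim-value = 3
Branch 2: length 1, Nim-value = 1
Branch 3: length 11, Nim-value = 11
Branch 4: length 6, Nim-value = 6
Total Nim-value = XOR of all branch values:
0 XOR 3 = 3
3 XOR 1 = 2
2 XOR 11 = 9
9 XOR 6 = 15
Nim-value of the tree = 15

15


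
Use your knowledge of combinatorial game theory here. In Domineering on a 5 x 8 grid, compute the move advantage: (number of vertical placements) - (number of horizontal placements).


Board is 5 x 8 (rows x cols).
Left (vertical) placements: (rows-1) * cols = 4 * 8 = 32
Right (horizontal) placements: rows * (cols-1) = 5 * 7 = 35
Advantage = Left - Right = 32 - 35 = -3

-3


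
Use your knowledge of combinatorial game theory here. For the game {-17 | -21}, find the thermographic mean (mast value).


Game = {-17 | -21}, a switch {a | b} with numbers a > b.
Its thermograph has left wall a - t and right wall b + t, which meet at t = (a - b)/2, where both equal (a + b)/2. So the mast (mean value) is at (a + b)/2.
Mean = (-17 + (-21))/2 = -38/2 = -19

-19


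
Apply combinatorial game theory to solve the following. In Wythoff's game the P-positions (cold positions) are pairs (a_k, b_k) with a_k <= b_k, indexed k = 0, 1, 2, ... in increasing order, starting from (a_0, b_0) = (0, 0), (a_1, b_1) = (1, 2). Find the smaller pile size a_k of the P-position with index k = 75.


By Wythoff's theorem, a_k = floor(k * phi) and b_k = floor(k * phi^2) = a_k + k, where phi = (1 + sqrt(5))/2 is the golden ratio.
phi = (1 + sqrt(5))/2 = 1.618034
k = 75
k * phi = 75 * 1.618034 = 121.352549
a_75 = floor(k * phi) = 121

121


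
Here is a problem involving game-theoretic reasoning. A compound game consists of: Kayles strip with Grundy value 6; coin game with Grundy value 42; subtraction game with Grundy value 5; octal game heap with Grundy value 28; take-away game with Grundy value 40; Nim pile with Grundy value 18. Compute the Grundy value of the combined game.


By the Sprague-Grundy theorem, the Grundy value of a sum of games is the XOR of individual Grundy values.
Kayles strip: Grundy value = 6. Running XOR: 0 XOR 6 = 6
coin game: Grundy value = 42. Running XOR: 6 XOR 42 = 44
subtraction game: Grundy value = 5. Running XOR: 44 XOR 5 = 41
octal game heap: Grundy value = 28. Running XOR: 41 XOR 28 = 53
take-away game: Grundy value = 40. Running XOR: 53 XOR 40 = 29
Nim pile: Grundy value = 18. Running XOR: 29 XOR 18 = 15
The combined Grundy value is 15.

15


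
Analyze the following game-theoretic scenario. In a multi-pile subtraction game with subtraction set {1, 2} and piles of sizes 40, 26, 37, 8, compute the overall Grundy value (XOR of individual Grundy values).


Subtraction set: {1, 2}
For this subtraction set, G(n) = n mod 3 (period = max + 1 = 3).
Pile 1 (size 40): G(40) = 40 mod 3 = 1
Pile 2 (size 26): G(26) = 26 mod 3 = 2
Pile 3 (size 37): G(37) = 37 mod 3 = 1
Pile 4 (size 8): G(8) = 8 mod 3 = 2
Total Grundy value = XOR of all: 1 XOR 2 XOR 1 XOR 2 = 0

0


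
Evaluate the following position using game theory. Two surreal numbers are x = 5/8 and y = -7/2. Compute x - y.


x = 5/8, y = -7/2
Converting to common denominator: 8
x = 5/8, y = -28/8
x - y = 5/8 - -7/2 = 33/8

33/8


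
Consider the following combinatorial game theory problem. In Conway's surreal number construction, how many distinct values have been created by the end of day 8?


Day 0: {|} = 0 is born. Count = 1.
Day n: the number of surreal numbers born by day n is 2^(n+1) - 1.
By day 0: 2^1 - 1 = 1
By day 1: 2^2 - 1 = 3
By day 2: 2^3 - 1 = 7
By day 3: 2^4 - 1 = 15
By day 4: 2^5 - 1 = 31
By day 5: 2^6 - 1 = 63
By day 6: 2^7 - 1 = 127
By day 7: 2^8 - 1 = 255
By day 8: 2^9 - 1 = 511
By day 8: 511 surreal numbers.

511


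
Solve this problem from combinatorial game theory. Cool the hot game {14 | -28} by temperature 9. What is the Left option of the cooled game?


Original game: {14 | -28} (a switch {a | b} with a > b).
Cooling by t (for t below the temperature (a - b)/2 = 21) taxes each move by t: {a | b} cooled by t is {a - t | b + t}.
Cooling amount: t = 9
Cooled Left option: 14 - 9 = 5
Cooled Right option: -28 + 9 = -19
Cooled game: {5 | -19}
Left option = 5

5


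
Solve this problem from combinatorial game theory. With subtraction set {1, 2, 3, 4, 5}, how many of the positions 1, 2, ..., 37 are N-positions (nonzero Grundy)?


Subtraction set S = {1, 2, 3, 4, 5}, so G(n) = n mod 6.
G(n) = 0 when n is a multiple of 6.
Multiples of 6 in [1, 37]: 6
N-positions (nonzero Grundy) = 37 - 6 = 31

31


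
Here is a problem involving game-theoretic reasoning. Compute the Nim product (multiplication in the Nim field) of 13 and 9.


Nim multiplication is bilinear over XOR: (u XOR v) * w = (u*w) XOR (v*w).
So we split each operand into its bit components and XOR the pairwise Nim products.
13 = 1 + 4 + 8 (as XOR of powers of 2).
9 = 1 + 8 (as XOR of powers of 2).
Using the standard Nim-product table on single bits:
  2*2 = 3,   2*4 = 8,   2*8 = 12,
  4*4 = 6,   4*8 = 11,  8*8 = 13,
and  1*x = x (identity), k*l = l*k (commutative).
Pairwise Nim products:
  1 * 1 = 1
  1 * 8 = 8
  4 * 1 = 4
  4 * 8 = 11
  8 * 1 = 8
  8 * 8 = 13
XOR them: 1 XOR 8 XOR 4 XOR 11 XOR 8 XOR 13 = 3.
Result: 13 * 9 = 3 (in Nim).

3


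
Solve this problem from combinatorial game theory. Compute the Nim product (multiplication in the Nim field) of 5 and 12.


Nim multiplication is bilinear over XOR: (u XOR v) * w = (u*w) XOR (v*w).
So we split each operand into its bit components and XOR the pairwise Nim products.
5 = 1 + 4 (as XOR of powers of 2).
12 = 4 + 8 (as XOR of powers of 2).
Using the standard Nim-product table on single bits:
  2*2 = 3,   2*4 = 8,   2*8 = 12,
  4*4 = 6,   4*8 = 11,  8*8 = 13,
and  1*x = x (identity), k*l = l*k (commutative).
Pairwise Nim products:
  1 * 4 = 4
  1 * 8 = 8
  4 * 4 = 6
  4 * 8 = 11
XOR them: 4 XOR 8 XOR 6 XOR 11 = 1.
Result: 5 * 12 = 1 (in Nim).

1


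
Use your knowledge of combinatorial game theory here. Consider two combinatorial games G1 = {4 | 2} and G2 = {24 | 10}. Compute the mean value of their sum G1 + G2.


G1 = {4 | 2}, G2 = {24 | 10}
Each is a switch {a | b} with numbers a > b; its mean value is (a + b)/2, and mean value is additive over game sums: m(G1 + G2) = m(G1) + m(G2).
Mean of G1 = (4 + (2))/2 = 6/2 = 3
Mean of G2 = (24 + (10))/2 = 34/2 = 17
Mean of G1 + G2 = 3 + 17 = 20

20


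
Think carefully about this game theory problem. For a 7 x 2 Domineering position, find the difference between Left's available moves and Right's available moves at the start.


Board is 7 x 2 (rows x cols).
Left (vertical) placements: (rows-1) * cols = 6 * 2 = 12
Right (horizontal) placements: rows * (cols-1) = 7 * 1 = 7
Advantage = Left - Right = 12 - 7 = 5

5


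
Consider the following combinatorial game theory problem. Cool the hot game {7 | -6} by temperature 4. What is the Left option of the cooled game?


Original game: {7 | -6} (a switch {a | b} with a > b).
Cooling by t (for t below the temperature (a - b)/2 = 13/2) taxes each move by t: {a | b} cooled by t is {a - t | b + t}.
Cooling amount: t = 4
Cooled Left option: 7 - 4 = 3
Cooled Right option: -6 + 4 = -2
Cooled game: {3 | -2}
Left option = 3

3


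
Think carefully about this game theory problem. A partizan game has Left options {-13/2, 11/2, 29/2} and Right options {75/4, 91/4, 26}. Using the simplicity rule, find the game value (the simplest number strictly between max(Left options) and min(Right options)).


Left options: {-13/2, 11/2, 29/2}, max = 29/2
Right options: {75/4, 91/4, 26}, min = 75/4
All options are numbers and max(Left) < min(Right), so by the simplicity theorem the value is the simplest (earliest-born) number strictly between 29/2 and 75/4.
Integers 15 through 18 all lie strictly between 29/2 and 75/4.
Among integers, the simplest (lowest birthday = smallest |n|; 0 is born on day 0, +-n on day n) is 15.
No non-integer in the interval can be simpler: if x is a non-integer in the interval, then floor(x) or ceil(x) also lies in the interval (the interval contains an integer), and both are proper prefixes of x's sign expansion, i.e. born earlier. So the game value is 15.
Game value = 15

15


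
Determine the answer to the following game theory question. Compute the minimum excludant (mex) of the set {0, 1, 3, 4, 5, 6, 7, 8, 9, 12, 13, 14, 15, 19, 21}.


Set = {0, 1, 3, 4, 5, 6, 7, 8, 9, 12, 13, 14, 15, 19, 21}
0 is in the set.
1 is in the set.
2 is NOT in the set. This is the mex.
mex = 2

2


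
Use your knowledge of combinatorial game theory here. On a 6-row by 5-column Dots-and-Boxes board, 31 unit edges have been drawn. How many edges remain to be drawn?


Grid: 6 x 5 boxes, i.e. 7 rows and 6 columns of dots.
Horizontal edges: (rows + 1) * cols = 7 * 5 = 35
Vertical edges: rows * (cols + 1) = 6 * 6 = 36
Total edges: 35 + 36 = 71
Edges drawn: 31
Remaining: 71 - 31 = 40

40


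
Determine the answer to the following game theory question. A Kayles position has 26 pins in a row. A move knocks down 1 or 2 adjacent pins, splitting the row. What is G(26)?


Kayles: a move removes 1 or 2 adjacent pins from a contiguous row.
Removing pins from a row of k leaves two independent rows (a, b) with a + b = k - 1 (one pin) or a + b = k - 2 (two pins); an end removal gives a = 0.
By Sprague-Grundy, G(k) = mex{ G(a) XOR G(b) } over all these splits. G(0) = 0.
G(1): splits (0,0):0^0=0 -> mex({0}) = 1
G(2): splits (0,1):0^1=1 (0,0):0^0=0 -> mex({0, 1}) = 2
G(3): splits (0,2):0^2=2 (1,1):1^1=0 (0,1):0^1=1 -> mex({0, 1, 2}) = 3
G(4): splits (0,3):0^3=3 (1,2):1^2=3 (0,2):0^2=2 (1,1):1^1=0 -> mex({0, 2, 3}) = 1
G(5): splits (0,4):0^1=1 (1,3):1^3=2 (2,2):2^2=0 (0,3):0^3=3 (1,2):1^2=3 -> mex({0, 1, 2, 3}) = 4
G(6) = mex({0, 1, 2, 4}) = 3
G(7) = mex({0, 1, 3, 4, 5}) = 2
G(8) = mex({0, 2, 3, 5, 6}) = 1
G(9) = mex({0, 1, 2, 3, 6, 7}) = 4
G(10) = mex({0, 1, 3, 4, 5, 7}) = 2
G(11) = mex({0, 1, 2, 3, 4, 5}) = 6
G(12) = mex({0, 1, 2, 3, 5, 6, 7}) = 4
G(13) = mex({0, 2, 3, 4, 6, 7}) = 1
G(14) = mex({0, 1, 4, 5, 6, 7}) = 2
G(15) = mex({0, 1, 2, 3, 4, 5, 6}) = 7
G(16) = mex({0, 2, 3, 5, 6, 7}) = 1
G(17) = mex({0, 1, 2, 3, 5, 6, 7}) = 4
G(18) = mex({0, 1, 2, 4, 5, 6}) = 3
G(19) = mex({0, 1, 3, 4, 5, 7}) = 2
G(20) = mex({0, 2, 3, 4, 5, 6, 7}) = 1
G(21) = mex({0, 1, 2, 3, 5, 6, 7}) = 4
G(22) = mex({0, 1, 2, 3, 4, 5, 7}) = 6
G(23) = mex({0, 1, 2, 3, 4, 5, 6}) = 7
G(24) = mex({0, 1, 2, 3, 5, 6, 7}) = 4
G(25) = mex({0, 2, 3, 4, 6, 7}) = 1
G(26) = mex({0, 1, 3, 4, 5, 6, 7}) = 2
Therefore G(26) = 2.

2


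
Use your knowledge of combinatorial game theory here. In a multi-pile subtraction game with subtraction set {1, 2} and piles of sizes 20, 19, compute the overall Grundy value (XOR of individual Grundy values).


Subtraction set: {1, 2}
For this subtraction set, G(n) = n mod 3 (period = max + 1 = 3).
Pile 1 (size 20): G(20) = 20 mod 3 = 2
Pile 2 (size 19): G(19) = 19 mod 3 = 1
Total Grundy value = XOR of all: 2 XOR 1 = 3

3


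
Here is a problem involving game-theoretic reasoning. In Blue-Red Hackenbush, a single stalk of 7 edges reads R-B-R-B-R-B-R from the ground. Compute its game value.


Edges (from ground): R-B-R-B-R-B-R
By Berlekamp's sign-expansion rule, a Blue-Red Hackenbush stalk has the value of the surreal number whose sign sequence is the edge sequence with B -> + and R -> -.
Sign sequence: -+-+-+-
Trace the sign expansion in the surreal number tree, starting from 0:
Edge 1: R (sign -) -> bounds (-inf, 0), value = -1
Edge 2: B (sign +) -> bounds (-1, 0), value = -1/2
Edge 3: R (sign -) -> bounds (-1, -1/2), value = -3/4
Edge 4: B (sign +) -> bounds (-3/4, -1/2), value = -5/8
Edge 5: R (sign -) -> bounds (-3/4, -5/8), value = -11/16
Edge 6: B (sign +) -> bounds (-11/16, -5/8), value = -21/32
Edge 7: R (sign -) -> bounds (-11/16, -21/32), value = -43/64
Game value = -43/64

-43/64


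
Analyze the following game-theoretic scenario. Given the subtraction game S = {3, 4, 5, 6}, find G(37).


The subtraction set is S = {3, 4, 5, 6}.
G(k) = mex{ G(k - s) : s in S, s <= k }. We compute iteratively: G(0) = 0.
G(1) = mex({}) = 0
G(2) = mex({}) = 0
G(3) = mex({0}) = 1
G(4) = mex({0}) = 1
G(5) = mex({0}) = 1
G(6) = mex({0, 1}) = 2
G(7) = mex({0, 1}) = 2
G(8) = mex({0, 1}) = 2
G(9) = mex({1, 2}) = 0
G(10) = mex({1, 2}) = 0
G(11) = mex({1, 2}) = 0
G(12) = mex({0, 2}) = 1
G(13) = mex({0, 2}) = 1
G(14) = mex({0, 2}) = 1
Observe that G(9)..G(14) = 0, 0, 0, 1, 1, 1 repeats G(0)..G(5) = 0, 0, 0, 1, 1, 1.
For k >= max(S) = 6, G(k) is determined by the previous 6 values G(k-6)..G(k-1); a window of 6 consecutive values has recurred shifted by 9, so by induction G(k + 9) = G(k) for all k >= 0: the sequence is periodic from the start with period 9.
One period: G(0..8) = 0, 0, 0, 1, 1, 1, 2, 2, 2.
37 mod 9 = 1, so G(37) = G(1) = 0.

0


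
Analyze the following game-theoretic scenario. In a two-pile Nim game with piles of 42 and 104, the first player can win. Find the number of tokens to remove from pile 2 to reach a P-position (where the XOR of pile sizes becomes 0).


Piles: 42 and 104
Current XOR: 42 XOR 104 = 66 (non-zero, so this is an N-position).
To make the XOR zero, we need to find a move that balances the piles.
For pile 2 (size 104): target = 104 XOR 66 = 42
We reduce pile 2 from 104 to 42.
Tokens removed: 104 - 42 = 62
Verification: 42 XOR 42 = 0

62


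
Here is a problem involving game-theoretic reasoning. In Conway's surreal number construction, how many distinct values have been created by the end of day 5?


Day 0: {|} = 0 is born. Count = 1.
Day n: the number of surreal numbers born by day n is 2^(n+1) - 1.
By day 0: 2^1 - 1 = 1
By day 1: 2^2 - 1 = 3
By day 2: 2^3 - 1 = 7
By day 3: 2^4 - 1 = 15
By day 4: 2^5 - 1 = 31
By day 5: 2^6 - 1 = 63
By day 5: 63 surreal numbers.

63


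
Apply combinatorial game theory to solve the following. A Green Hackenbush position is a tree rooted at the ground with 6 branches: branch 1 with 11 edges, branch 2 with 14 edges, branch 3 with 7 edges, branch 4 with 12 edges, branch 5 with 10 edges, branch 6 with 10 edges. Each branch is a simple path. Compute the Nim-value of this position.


The tree has 6 branches from the ground vertex.
In Green Hackenbush, the Nim-value of a simple path of length k is k.
Branch 1: length 11, Nim-value = 11
Branch 2: length 14, Nim-value = 14
Branch 3: length 7, Nim-value = 7
Branch 4: length 12, Nim-value = 12
Branch 5: length 10, Nim-value = 10
Branch 6: length 10, Nim-value = 10
Total Nim-value = XOR of all branch values:
0 XOR 11 = 11
11 XOR 14 = 5
5 XOR 7 = 2
2 XOR 12 = 14
14 XOR 10 = 4
4 XOR 10 = 14
Nim-value of the tree = 14

14


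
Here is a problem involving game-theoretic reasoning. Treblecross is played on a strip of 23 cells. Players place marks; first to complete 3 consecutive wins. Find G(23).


Treblecross: place X on empty cells; 3-in-a-row wins.
Playing within two cells of an existing X lets the opponent win at once, so sensible play treats the cells i-2..i+2 around each X as dead. The player left with no safe cell loses, so this is a normal-play take-away game on strips of safe cells.
Placing X at cell i (0-indexed) of a strip of k safe cells leaves independent strips of sizes max(0, i-2) and max(0, k-i-3). Hence G(k) = mex{ G(max(0,i-2)) XOR G(max(0,k-i-3)) : 0 <= i < k }, with G(0) = 0.
G(1): splits (0,0):0^0=0 -> mex({0}) = 1
G(2): splits (0,0):0^0=0 -> mex({0}) = 1
G(3): splits (0,0):0^0=0 -> mex({0}) = 1
G(4): splits (0,1):0^1=1 (0,0):0^0=0 -> mex({0, 1}) = 2
G(5): splits (0,2):0^1=1 (0,1):0^1=1 (0,0):0^0=0 -> mex({0, 1}) = 2
G(6) = mex({1}) = 0
G(7) = mex({0, 1, 2}) = 3
G(8) = mex({0, 1, 2}) = 3
G(9) = mex({0, 2}) = 1
G(10) = mex({0, 2, 3}) = 1
G(11) = mex({0, 3}) = 1
G(12) = mex({1, 3}) = 0
G(13) = mex({0, 1, 2, 3}) = 4
G(14) = mex({0, 1, 2}) = 3
G(15) = mex({0, 1, 2}) = 3
G(16) = mex({0, 1, 2, 4}) = 3
G(17) = mex({0, 1, 3, 4}) = 2
G(18) = mex({0, 1, 3, 4}) = 2
G(19) = mex({0, 1, 3, 5}) = 2
G(20) = mex({0, 1, 2, 3, 5}) = 4
G(21) = mex({0, 1, 2, 3, 5}) = 4
G(22) = mex({1, 2, 6}) = 0
G(23) = mex({0, 1, 2, 3, 4, 6}) = 5
Therefore G(23) = 5.

5


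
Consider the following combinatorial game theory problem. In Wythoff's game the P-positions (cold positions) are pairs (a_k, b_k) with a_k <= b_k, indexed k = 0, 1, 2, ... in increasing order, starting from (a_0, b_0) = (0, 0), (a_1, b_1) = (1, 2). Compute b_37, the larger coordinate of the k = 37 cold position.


By Wythoff's theorem, a_k = floor(k * phi) and b_k = floor(k * phi^2) = a_k + k, where phi = (1 + sqrt(5))/2 is the golden ratio.
phi = (1 + sqrt(5))/2 = 1.618034
phi^2 = phi + 1 = 2.618034
k = 37
k * phi^2 = 37 * 2.618034 = 96.867258
b_37 = floor(k * phi^2) = 96 (check: a_37 + k = 59 + 37 = 96)

96


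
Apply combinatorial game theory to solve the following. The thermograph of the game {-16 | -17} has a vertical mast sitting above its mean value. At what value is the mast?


Game = {-16 | -17}, a switch {a | b} with numbers a > b.
Its thermograph has left wall a - t and right wall b + t, which meet at t = (a - b)/2, where both equal (a + b)/2. So the mast (mean value) is at (a + b)/2.
Mean = (-16 + (-17))/2 = -33/2 = -33/2

-33/2


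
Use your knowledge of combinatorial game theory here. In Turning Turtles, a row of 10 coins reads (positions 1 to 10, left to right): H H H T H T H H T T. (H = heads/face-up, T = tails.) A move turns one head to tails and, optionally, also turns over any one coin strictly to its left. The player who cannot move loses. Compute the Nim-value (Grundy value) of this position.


Coins: H H H T H T H H T T
Key fact: a single head at position k behaves exactly like a Nim heap of size k (turning it to T and optionally flipping a coin at j < k corresponds to moving the heap from k to j, or to 0), and heads combine as a disjunctive sum (two heads at the same place would cancel, matching j XOR j = 0). So the Nim-value is the XOR of the 1-indexed positions of the heads.
Face-up positions (1-indexed): [1, 2, 3, 5, 7, 8]
XOR 0 with 1: 0 XOR 1 = 1
XOR 1 with 2: 1 XOR 2 = 3
XOR 3 with 3: 3 XOR 3 = 0
XOR 0 with 5: 0 XOR 5 = 5
XOR 5 with 7: 5 XOR 7 = 2
XOR 2 with 8: 2 XOR 8 = 10
Nim-value = 10

10


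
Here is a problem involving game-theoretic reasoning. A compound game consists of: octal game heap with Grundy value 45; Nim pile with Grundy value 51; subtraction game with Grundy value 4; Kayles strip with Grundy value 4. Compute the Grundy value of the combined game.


By the Sprague-Grundy theorem, the Grundy value of a sum of games is the XOR of individual Grundy values.
octal game heap: Grundy value = 45. Running XOR: 0 XOR 45 = 45
Nim pile: Grundy value = 51. Running XOR: 45 XOR 51 = 30
subtraction game: Grundy value = 4. Running XOR: 30 XOR 4 = 26
Kayles strip: Grundy value = 4. Running XOR: 26 XOR 4 = 30
The combined Grundy value is 30.

30


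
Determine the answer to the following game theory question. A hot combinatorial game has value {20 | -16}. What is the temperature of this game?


The game is {20 | -16}, a switch {a | b} with numbers a > b.
Cooling {a | b} by t gives {a - t | b + t}, which stops being hot when a - t = b + t, i.e. at t = (a - b)/2. So the temperature of a switch is (a - b)/2.
Temperature = (Left option - Right option) / 2
= (20 - (-16)) / 2
= 36 / 2
= 18

18


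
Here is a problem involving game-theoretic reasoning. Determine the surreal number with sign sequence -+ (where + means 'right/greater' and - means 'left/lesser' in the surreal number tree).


Sign expansion: -+
Rule: track bounds (lo, hi), initially (-inf, +inf). On '+', the current value becomes lo and we move to the simplest number in (value, hi): value + 1 if hi = +inf, otherwise the midpoint (value + hi)/2. On '-', the current value becomes hi and we move to value - 1 if lo = -inf, otherwise the midpoint (lo + value)/2.
Start at 0.
Step 1: sign = -, move left. Bounds: (-inf, 0). Value = -1
Step 2: sign = +, move right. Bounds: (-1, 0). Value = -1/2
The surreal number with sign expansion -+ is -1/2.

-1/2


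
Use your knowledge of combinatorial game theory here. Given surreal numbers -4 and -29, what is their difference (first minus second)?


x = -4, y = -29
x - y = -4 - -29 = 25

25


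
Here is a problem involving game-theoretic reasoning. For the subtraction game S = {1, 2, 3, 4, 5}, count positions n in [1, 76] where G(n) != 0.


Subtraction set S = {1, 2, 3, 4, 5}, so G(n) = n mod 6.
G(n) = 0 when n is a multiple of 6.
Multiples of 6 in [1, 76]: 12
N-positions (nonzero Grundy) = 76 - 12 = 64

64


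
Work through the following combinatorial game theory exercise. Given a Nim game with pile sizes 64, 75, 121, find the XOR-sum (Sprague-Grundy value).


We need the XOR (exclusive or) of all pile sizes.
After XOR-ing pile 1 (size 64): 0 XOR 64 = 64
After XOR-ing pile 2 (size 75): 64 XOR 75 = 11
After XOR-ing pile 3 (size 121): 11 XOR 121 = 114
The Nim-value of this position is 114.

114


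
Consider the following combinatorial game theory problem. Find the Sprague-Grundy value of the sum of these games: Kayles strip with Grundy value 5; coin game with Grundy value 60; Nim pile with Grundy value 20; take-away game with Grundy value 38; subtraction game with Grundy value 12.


By the Sprague-Grundy theorem, the Grundy value of a sum of games is the XOR of individual Grundy values.
Kayles strip: Grundy value = 5. Running XOR: 0 XOR 5 = 5
coin game: Grundy value = 60. Running XOR: 5 XOR 60 = 57
Nim pile: Grundy value = 20. Running XOR: 57 XOR 20 = 45
take-away game: Grundy value = 38. Running XOR: 45 XOR 38 = 11
subtraction game: Grundy value = 12. Running XOR: 11 XOR 12 = 7
The combined Grundy value is 7.

7


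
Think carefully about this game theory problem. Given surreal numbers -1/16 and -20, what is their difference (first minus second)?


x = -1/16, y = -20
Converting to common denominator: 16
x = -1/16, y = -320/16
x - y = -1/16 - -20 = 319/16

319/16


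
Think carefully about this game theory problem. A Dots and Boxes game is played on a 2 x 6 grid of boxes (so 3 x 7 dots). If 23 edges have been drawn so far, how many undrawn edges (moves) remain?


Grid: 2 x 6 boxes, i.e. 3 rows and 7 columns of dots.
Horizontal edges: (rows + 1) * cols = 3 * 6 = 18
Vertical edges: rows * (cols + 1) = 2 * 7 = 14
Total edges: 18 + 14 = 32
Edges drawn: 23
Remaining: 32 - 23 = 9

9


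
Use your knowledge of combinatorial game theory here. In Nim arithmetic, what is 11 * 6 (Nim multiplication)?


Nim multiplication is bilinear over XOR: (u XOR v) * w = (u*w) XOR (v*w).
So we split each operand into its bit components and XOR the pairwise Nim products.
11 = 1 + 2 + 8 (as XOR of powers of 2).
6 = 2 + 4 (as XOR of powers of 2).
Using the standard Nim-product table on single bits:
  2*2 = 3,   2*4 = 8,   2*8 = 12,
  4*4 = 6,   4*8 = 11,  8*8 = 13,
and  1*x = x (identity), k*l = l*k (commutative).
Pairwise Nim products:
  1 * 2 = 2
  1 * 4 = 4
  2 * 2 = 3
  2 * 4 = 8
  8 * 2 = 12
  8 * 4 = 11
XOR them: 2 XOR 4 XOR 3 XOR 8 XOR 12 XOR 11 = 10.
Result: 11 * 6 = 10 (in Nim).

10


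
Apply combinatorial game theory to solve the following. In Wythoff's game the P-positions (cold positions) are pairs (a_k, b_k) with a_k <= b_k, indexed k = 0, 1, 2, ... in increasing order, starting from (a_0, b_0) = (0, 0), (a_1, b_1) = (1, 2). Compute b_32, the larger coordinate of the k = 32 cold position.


By Wythoff's theorem, a_k = floor(k * phi) and b_k = floor(k * phi^2) = a_k + k, where phi = (1 + sqrt(5))/2 is the golden ratio.
phi = (1 + sqrt(5))/2 = 1.618034
phi^2 = phi + 1 = 2.618034
k = 32
k * phi^2 = 32 * 2.618034 = 83.777088
b_32 = floor(k * phi^2) = 83 (check: a_32 + k = 51 + 32 = 83)

83


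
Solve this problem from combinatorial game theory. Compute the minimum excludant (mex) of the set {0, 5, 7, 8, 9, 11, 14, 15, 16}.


Set = {0, 5, 7, 8, 9, 11, 14, 15, 16}
0 is in the set.
1 is NOT in the set. This is the mex.
mex = 1

1


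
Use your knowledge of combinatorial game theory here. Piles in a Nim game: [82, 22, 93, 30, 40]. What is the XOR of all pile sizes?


We need the XOR (exclusive or) of all pile sizes.
After XOR-ing pile 1 (size 82): 0 XOR 82 = 82
After XOR-ing pile 2 (size 22): 82 XOR 22 = 68
After XOR-ing pile 3 (size 93): 68 XOR 93 = 25
After XOR-ing pile 4 (size 30): 25 XOR 30 = 7
After XOR-ing pile 5 (size 40): 7 XOR 40 = 47
The Nim-value of this position is 47.

47


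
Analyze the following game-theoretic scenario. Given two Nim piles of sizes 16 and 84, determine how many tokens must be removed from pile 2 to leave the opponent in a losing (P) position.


Piles: 16 and 84
Current XOR: 16 XOR 84 = 68 (non-zero, so this is an N-position).
To make the XOR zero, we need to find a move that balances the piles.
For pile 2 (size 84): target = 84 XOR 68 = 16
We reduce pile 2 from 84 to 16.
Tokens removed: 84 - 16 = 68
Verification: 16 XOR 16 = 0

68


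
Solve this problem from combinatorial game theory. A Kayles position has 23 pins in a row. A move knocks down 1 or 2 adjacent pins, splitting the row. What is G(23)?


Kayles: a move removes 1 or 2 adjacent pins from a contiguous row.
Removing pins from a row of k leaves two independent rows (a, b) with a + b = k - 1 (one pin) or a + b = k - 2 (two pins); an end removal gives a = 0.
By Sprague-Grundy, G(k) = mex{ G(a) XOR G(b) } over all these splits. G(0) = 0.
G(1): splits (0,0):0^0=0 -> mex({0}) = 1
G(2): splits (0,1):0^1=1 (0,0):0^0=0 -> mex({0, 1}) = 2
G(3): splits (0,2):0^2=2 (1,1):1^1=0 (0,1):0^1=1 -> mex({0, 1, 2}) = 3
G(4): splits (0,3):0^3=3 (1,2):1^2=3 (0,2):0^2=2 (1,1):1^1=0 -> mex({0, 2, 3}) = 1
G(5): splits (0,4):0^1=1 (1,3):1^3=2 (2,2):2^2=0 (0,3):0^3=3 (1,2):1^2=3 -> mex({0, 1, 2, 3}) = 4
G(6) = mex({0, 1, 2, 4}) = 3
G(7) = mex({0, 1, 3, 4, 5}) = 2
G(8) = mex({0, 2, 3, 5, 6}) = 1
G(9) = mex({0, 1, 2, 3, 6, 7}) = 4
G(10) = mex({0, 1, 3, 4, 5, 7}) = 2
G(11) = mex({0, 1, 2, 3, 4, 5}) = 6
G(12) = mex({0, 1, 2, 3, 5, 6, 7}) = 4
G(13) = mex({0, 2, 3, 4, 6, 7}) = 1
G(14) = mex({0, 1, 4, 5, 6, 7}) = 2
G(15) = mex({0, 1, 2, 3, 4, 5, 6}) = 7
G(16) = mex({0, 2, 3, 5, 6, 7}) = 1
G(17) = mex({0, 1, 2, 3, 5, 6, 7}) = 4
G(18) = mex({0, 1, 2, 4, 5, 6}) = 3
G(19) = mex({0, 1, 3, 4, 5, 7}) = 2
G(20) = mex({0, 2, 3, 4, 5, 6, 7}) = 1
G(21) = mex({0, 1, 2, 3, 5, 6, 7}) = 4
G(22) = mex({0, 1, 2, 3, 4, 5, 7}) = 6
G(23) = mex({0, 1, 2, 3, 4, 5, 6}) = 7
Therefore G(23) = 7.

7


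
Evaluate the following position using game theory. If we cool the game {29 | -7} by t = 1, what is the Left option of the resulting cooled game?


Original game: {29 | -7} (a switch {a | b} with a > b).
Cooling by t (for t below the temperature (a - b)/2 = 18) taxes each move by t: {a | b} cooled by t is {a - t | b + t}.
Cooling amount: t = 1
Cooled Left option: 29 - 1 = 28
Cooled Right option: -7 + 1 = -6
Cooled game: {28 | -6}
Left option = 28

28


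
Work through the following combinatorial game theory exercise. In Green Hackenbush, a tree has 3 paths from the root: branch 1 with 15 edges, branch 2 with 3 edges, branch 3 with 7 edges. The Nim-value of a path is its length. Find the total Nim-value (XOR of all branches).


The tree has 3 branches from the ground vertex.
In Green Hackenbush, the Nim-value of a simple path of length k is k.
Branch 1: length 15, Nim-value = 15
Branch 2: length 3, Nim-value = 3
Branch 3: length 7, Nim-value = 7
Total Nim-value = XOR of all branch values:
0 XOR 15 = 15
15 XOR 3 = 12
12 XOR 7 = 11
Nim-value of the tree = 11

11


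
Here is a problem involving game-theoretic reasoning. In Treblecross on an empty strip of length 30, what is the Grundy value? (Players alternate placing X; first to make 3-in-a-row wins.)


Treblecross: place X on empty cells; 3-in-a-row wins.
Playing within two cells of an existing X lets the opponent win at once, so sensible play treats the cells i-2..i+2 around each X as dead. The player left with no safe cell loses, so this is a normal-play take-away game on strips of safe cells.
Placing X at cell i (0-indexed) of a strip of k safe cells leaves independent strips of sizes max(0, i-2) and max(0, k-i-3). Hence G(k) = mex{ G(max(0,i-2)) XOR G(max(0,k-i-3)) : 0 <= i < k }, with G(0) = 0.
G(1): splits (0,0):0^0=0 -> mex({0}) = 1
G(2): splits (0,0):0^0=0 -> mex({0}) = 1
G(3): splits (0,0):0^0=0 -> mex({0}) = 1
G(4): splits (0,1):0^1=1 (0,0):0^0=0 -> mex({0, 1}) = 2
G(5): splits (0,2):0^1=1 (0,1):0^1=1 (0,0):0^0=0 -> mex({0, 1}) = 2
G(6) = mex({1}) = 0
G(7) = mex({0, 1, 2}) = 3
G(8) = mex({0, 1, 2}) = 3
G(9) = mex({0, 2}) = 1
G(10) = mex({0, 2, 3}) = 1
G(11) = mex({0, 3}) = 1
G(12) = mex({1, 3}) = 0
G(13) = mex({0, 1, 2, 3}) = 4
G(14) = mex({0, 1, 2}) = 3
G(15) = mex({0, 1, 2}) = 3
G(16) = mex({0, 1, 2, 4}) = 3
G(17) = mex({0, 1, 3, 4}) = 2
G(18) = mex({0, 1, 3, 4}) = 2
G(19) = mex({0, 1, 3, 5}) = 2
G(20) = mex({0, 1, 2, 3, 5}) = 4
G(21) = mex({0, 1, 2, 3, 5}) = 4
G(22) = mex({1, 2, 6}) = 0
G(23) = mex({0, 1, 2, 3, 4, 6}) = 5
G(24) = mex({0, 1, 2, 3, 4}) = 5
G(25) = mex({0, 1, 3, 4, 7}) = 2
G(26) = mex({0, 1, 3, 4, 5, 7}) = 2
G(27) = mex({0, 1, 3, 5}) = 2
G(28) = mex({0, 1, 2, 5}) = 3
G(29) = mex({0, 1, 2, 4, 5, 6}) = 3
G(30) = mex({1, 2, 4, 6}) = 0
Therefore G(30) = 0.

0


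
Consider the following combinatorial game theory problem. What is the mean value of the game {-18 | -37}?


Game = {-18 | -37}, a switch {a | b} with numbers a > b.
Its thermograph has left wall a - t and right wall b + t, which meet at t = (a - b)/2, where both equal (a + b)/2. So the mast (mean value) is at (a + b)/2.
Mean = (-18 + (-37))/2 = -55/2 = -55/2

-55/2


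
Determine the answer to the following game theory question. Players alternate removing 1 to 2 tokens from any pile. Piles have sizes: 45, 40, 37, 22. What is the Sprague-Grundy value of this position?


Subtraction set: {1, 2}
For this subtraction set, G(n) = n mod 3 (period = max + 1 = 3).
Pile 1 (size 45): G(45) = 45 mod 3 = 0
Pile 2 (size 40): G(40) = 40 mod 3 = 1
Pile 3 (size 37): G(37) = 37 mod 3 = 1
Pile 4 (size 22): G(22) = 22 mod 3 = 1
Total Grundy value = XOR of all: 0 XOR 1 XOR 1 XOR 1 = 1

1


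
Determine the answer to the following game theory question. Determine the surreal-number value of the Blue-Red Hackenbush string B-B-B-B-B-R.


Edges (from ground): B-B-B-B-B-R
By Berlekamp's sign-expansion rule, a Blue-Red Hackenbush stalk has the value of the surreal number whose sign sequence is the edge sequence with B -> + and R -> -.
Sign sequence: +++++-
Trace the sign expansion in the surreal number tree, starting from 0:
Edge 1: B (sign +) -> bounds (0, +inf), value = 1
Edge 2: B (sign +) -> bounds (1, +inf), value = 2
Edge 3: B (sign +) -> bounds (2, +inf), value = 3
Edge 4: B (sign +) -> bounds (3, +inf), value = 4
Edge 5: B (sign +) -> bounds (4, +inf), value = 5
Edge 6: R (sign -) -> bounds (4, 5), value = 9/2
Game value = 9/2

9/2


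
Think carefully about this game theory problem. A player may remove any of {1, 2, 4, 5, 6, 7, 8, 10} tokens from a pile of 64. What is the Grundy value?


The subtraction set is S = {1, 2, 4, 5, 6, 7, 8, 10}.
G(k) = mex{ G(k - s) : s in S, s <= k }. We compute iteratively: G(0) = 0.
G(1) = mex({0}) = 1
G(2) = mex({0, 1}) = 2
G(3) = mex({1, 2}) = 0
G(4) = mex({0, 2}) = 1
G(5) = mex({0, 1}) = 2
G(6) = mex({0, 1, 2}) = 3
G(7) = mex({0, 1, 2, 3}) = 4
G(8) = mex({0, 1, 2, 3, 4}) = 5
G(9) = mex({0, 1, 2, 4, 5}) = 3
G(10) = mex({0, 1, 2, 3, 5}) = 4
G(11) = mex({0, 1, 2, 3, 4}) = 5
G(12) = mex({1, 2, 3, 4, 5}) = 0
G(13) = mex({0, 2, 3, 4, 5}) = 1
G(14) = mex({0, 1, 3, 4, 5}) = 2
G(15) = mex({1, 2, 3, 4, 5}) = 0
G(16) = mex({0, 2, 3, 4, 5}) = 1
G(17) = mex({0, 1, 3, 4, 5}) = 2
G(18) = mex({0, 1, 2, 4, 5}) = 3
G(19) = mex({0, 1, 2, 3, 5}) = 4
G(20) = mex({0, 1, 2, 3, 4}) = 5
G(21) = mex({0, 1, 2, 4, 5}) = 3
Observe that G(12)..G(21) = 0, 1, 2, 0, 1, 2, 3, 4, 5, 3 repeats G(0)..G(9) = 0, 1, 2, 0, 1, 2, 3, 4, 5, 3.
For k >= max(S) = 10, G(k) is determined by the previous 10 values G(k-10)..G(k-1); a window of 10 consecutive values has recurred shifted by 12, so by induction G(k + 12) = G(k) for all k >= 0: the sequence is periodic from the start with period 12.
One period: G(0..11) = 0, 1, 2, 0, 1, 2, 3, 4, 5, 3, 4, 5.
64 mod 12 = 4, so G(64) = G(4) = 1.

1


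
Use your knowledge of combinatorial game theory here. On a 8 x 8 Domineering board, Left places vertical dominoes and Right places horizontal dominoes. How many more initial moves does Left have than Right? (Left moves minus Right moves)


Board is 8 x 8 (rows x cols).
Left (vertical) placements: (rows-1) * cols = 7 * 8 = 56
Right (horizontal) placements: rows * (cols-1) = 8 * 7 = 56
Advantage = Left - Right = 56 - 56 = 0

0


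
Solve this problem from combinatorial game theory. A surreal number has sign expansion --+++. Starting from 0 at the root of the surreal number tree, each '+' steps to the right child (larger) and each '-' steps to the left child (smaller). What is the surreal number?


Sign expansion: --+++
Rule: track bounds (lo, hi), initially (-inf, +inf). On '+', the current value becomes lo and we move to the simplest number in (value, hi): value + 1 if hi = +inf, otherwise the midpoint (value + hi)/2. On '-', the current value becomes hi and we move to value - 1 if lo = -inf, otherwise the midpoint (lo + value)/2.
Start at 0.
Step 1: sign = -, move left. Bounds: (-inf, 0). Value = -1
Step 2: sign = -, move left. Bounds: (-inf, -1). Value = -2
Step 3: sign = +, move right. Bounds: (-2, -1). Value = -3/2
Step 4: sign = +, move right. Bounds: (-3/2, -1). Value = -5/4
Step 5: sign = +, move right. Bounds: (-5/4, -1). Value = -9/8
The surreal number with sign expansion --+++ is -9/8.

-9/8
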